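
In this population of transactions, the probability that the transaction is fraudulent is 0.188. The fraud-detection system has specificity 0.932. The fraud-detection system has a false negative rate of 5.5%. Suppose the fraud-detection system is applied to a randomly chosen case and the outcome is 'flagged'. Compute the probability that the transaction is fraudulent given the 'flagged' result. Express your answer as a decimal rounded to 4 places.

P(H | E) ≈ 0.7629

Write H for 'the transaction is fraudulent'. Prior odds H:¬H = 0.188/0.812 = 0.23153. For the 'flagged' outcome, the likelihood ratio is 0.945/0.068 = 13.897.
Posterior odds = 0.23153 × 13.897 = 3.2175, so P(H|E) = 3.2175/(1+3.2175) = 0.7629.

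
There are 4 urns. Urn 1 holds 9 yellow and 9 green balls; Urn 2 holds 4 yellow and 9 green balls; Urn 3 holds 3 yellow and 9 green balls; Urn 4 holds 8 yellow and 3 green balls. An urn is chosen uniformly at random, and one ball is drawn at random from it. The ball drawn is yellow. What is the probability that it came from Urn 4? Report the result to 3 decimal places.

Tabulate prior·likelihood by source: [1] prior 0.25, lik 0.5, product 0.1250; [2] prior 0.25, lik 0.3077, product 0.07692; [3] prior 0.25, lik 0.25, product 0.06250; [4] prior 0.25, lik 0.7273, product 0.1818.
Normalizing constant = 0.44624; the posterior for Urn 4 is its product over the sum, 0.1818/0.44624 = 0.407.

Posterior probability ≈ 0.407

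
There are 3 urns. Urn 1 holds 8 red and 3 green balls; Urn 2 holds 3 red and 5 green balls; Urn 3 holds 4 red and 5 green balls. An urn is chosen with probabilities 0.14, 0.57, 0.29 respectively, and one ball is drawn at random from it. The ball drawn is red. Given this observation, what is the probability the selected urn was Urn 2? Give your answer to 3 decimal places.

Tabulate prior·likelihood by source: [1] prior 0.14, lik 0.7273, product 0.1018; [2] prior 0.57, lik 0.375, product 0.2137; [3] prior 0.29, lik 0.4444, product 0.1289.
Normalizing constant = 0.44446; the posterior for Urn 2 is its product over the sum, 0.2137/0.44446 = 0.481.

Posterior probability ≈ 0.481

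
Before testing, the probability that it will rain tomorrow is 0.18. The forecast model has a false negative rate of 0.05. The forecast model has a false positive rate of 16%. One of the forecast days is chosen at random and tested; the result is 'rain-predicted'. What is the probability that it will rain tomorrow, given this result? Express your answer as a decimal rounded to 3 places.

P(H | E) ≈ 0.566

Let H be the event that it will rain tomorrow. P(H) = 0.18, so P(¬H) = 0.82. With E the 'rain-predicted' result, P(E|H) = 0.95 and P(E|¬H) = 0.16.
P(E) = 0.95·0.18 + 0.16·0.82 = 0.17100 + 0.13120 = 0.30220.
By Bayes' theorem, P(H|E) = 0.17100 / 0.30220 = 0.566.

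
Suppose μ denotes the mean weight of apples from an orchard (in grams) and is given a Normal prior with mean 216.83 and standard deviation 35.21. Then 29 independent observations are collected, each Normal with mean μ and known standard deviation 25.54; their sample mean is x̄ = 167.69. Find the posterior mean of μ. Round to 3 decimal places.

Prior precision 1/τ₀² = 1/35.21² = 0.00080662; data precision n/σ² = 29/25.54² = 0.0444586.
Posterior precision = 0.00080662 + 0.0444586 = 0.0452653.
Posterior mean = (0.00080662·216.83 + 0.0444586·167.69) / 0.0452653 = 168.566.

Posterior mean ≈ 168.566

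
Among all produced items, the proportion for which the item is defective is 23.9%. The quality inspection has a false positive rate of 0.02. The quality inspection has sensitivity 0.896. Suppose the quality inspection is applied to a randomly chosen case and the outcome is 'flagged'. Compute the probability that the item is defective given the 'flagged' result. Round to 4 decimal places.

P(H | E) ≈ 0.9336

Let H be the event that the item is defective. P(H) = 0.239, so P(¬H) = 0.761. With E the 'flagged' result, P(E|H) = 0.896 and P(E|¬H) = 0.02.
P(E) = 0.896·0.239 + 0.02·0.761 = 0.21414 + 0.015220 = 0.22936.
By Bayes' theorem, P(H|E) = 0.21414 / 0.22936 = 0.9336.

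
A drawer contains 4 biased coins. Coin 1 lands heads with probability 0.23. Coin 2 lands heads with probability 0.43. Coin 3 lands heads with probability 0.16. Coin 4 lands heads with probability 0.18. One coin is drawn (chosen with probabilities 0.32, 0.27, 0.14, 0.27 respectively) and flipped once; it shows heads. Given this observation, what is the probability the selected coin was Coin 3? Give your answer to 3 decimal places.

Posterior probability ≈ 0.086

Tabulate prior·likelihood by source: [1] prior 0.32, lik 0.23, product 0.07360; [2] prior 0.27, lik 0.43, product 0.1161; [3] prior 0.14, lik 0.16, product 0.02240; [4] prior 0.27, lik 0.18, product 0.04860.
Normalizing constant = 0.26070; the posterior for Coin 3 is its product over the sum, 0.02240/0.26070 = 0.086.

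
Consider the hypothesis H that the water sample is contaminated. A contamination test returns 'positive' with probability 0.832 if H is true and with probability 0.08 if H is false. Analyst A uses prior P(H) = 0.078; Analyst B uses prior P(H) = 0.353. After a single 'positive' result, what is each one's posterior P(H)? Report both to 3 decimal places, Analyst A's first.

Analyst A: 0.468; Analyst B: 0.850

The likelihood ratio for a 'positive' result is 0.832/0.08 = 10.400.
Analyst A: prior odds 0.078/0.922 = 0.084599; posterior odds 0.87983; posterior probability 0.468.
Analyst B: prior odds 0.353/0.647 = 0.54560; posterior odds 5.6742; posterior probability 0.850.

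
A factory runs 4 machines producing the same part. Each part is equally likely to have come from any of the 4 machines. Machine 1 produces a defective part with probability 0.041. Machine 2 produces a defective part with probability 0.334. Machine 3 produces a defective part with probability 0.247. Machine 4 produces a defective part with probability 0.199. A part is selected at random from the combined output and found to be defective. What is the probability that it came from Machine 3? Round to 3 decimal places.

Tabulate prior·likelihood by source: [1] prior 0.25, lik 0.041, product 0.01025; [2] prior 0.25, lik 0.334, product 0.08350; [3] prior 0.25, lik 0.247, product 0.06175; [4] prior 0.25, lik 0.199, product 0.04975.
Normalizing constant = 0.20525; the posterior for Machine 3 is its product over the sum, 0.06175/0.20525 = 0.301.

Posterior probability ≈ 0.301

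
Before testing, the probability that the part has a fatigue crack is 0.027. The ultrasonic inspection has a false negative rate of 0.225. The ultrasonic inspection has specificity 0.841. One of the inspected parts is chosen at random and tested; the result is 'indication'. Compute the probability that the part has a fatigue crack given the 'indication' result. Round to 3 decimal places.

Let H be the event that the part has a fatigue crack. P(H) = 0.027, so P(¬H) = 0.973. With E the 'indication' result, P(E|H) = 0.775 and P(E|¬H) = 0.159.
P(E) = 0.775·0.027 + 0.159·0.973 = 0.020925 + 0.15471 = 0.17563.
By Bayes' theorem, P(H|E) = 0.020925 / 0.17563 = 0.119.

P(H | E) ≈ 0.119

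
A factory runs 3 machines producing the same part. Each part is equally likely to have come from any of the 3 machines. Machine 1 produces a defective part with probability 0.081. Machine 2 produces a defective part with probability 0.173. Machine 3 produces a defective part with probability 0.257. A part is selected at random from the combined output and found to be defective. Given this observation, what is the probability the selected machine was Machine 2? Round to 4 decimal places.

Tabulate prior·likelihood by source: [1] prior 0.333333, lik 0.081, product 0.02700; [2] prior 0.333333, lik 0.173, product 0.05767; [3] prior 0.333333, lik 0.257, product 0.08567.
Normalizing constant = 0.17033; the posterior for Machine 2 is its product over the sum, 0.05767/0.17033 = 0.3386.

Posterior probability ≈ 0.3386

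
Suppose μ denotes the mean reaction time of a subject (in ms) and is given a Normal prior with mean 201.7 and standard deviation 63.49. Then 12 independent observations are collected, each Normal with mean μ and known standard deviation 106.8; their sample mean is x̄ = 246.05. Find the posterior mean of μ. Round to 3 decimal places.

Posterior mean ≈ 237.588

Prior precision 1/τ₀² = 1/63.49² = 0.00024808; data precision n/σ² = 12/106.8² = 0.00105206.
Posterior precision = 0.00024808 + 0.00105206 = 0.00130013.
Posterior mean = (0.00024808·201.7 + 0.00105206·246.05) / 0.00130013 = 237.588.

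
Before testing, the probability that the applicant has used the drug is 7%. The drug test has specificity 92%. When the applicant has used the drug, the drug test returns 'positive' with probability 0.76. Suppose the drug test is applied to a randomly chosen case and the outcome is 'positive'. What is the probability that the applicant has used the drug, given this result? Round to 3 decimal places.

Let H be the event that the applicant has used the drug. P(H) = 0.07, so P(¬H) = 0.93. With E the 'positive' result, P(E|H) = 0.76 and P(E|¬H) = 0.08.
P(E) = 0.76·0.07 + 0.08·0.93 = 0.053200 + 0.074400 = 0.12760.
By Bayes' theorem, P(H|E) = 0.053200 / 0.12760 = 0.417.

P(H | E) ≈ 0.417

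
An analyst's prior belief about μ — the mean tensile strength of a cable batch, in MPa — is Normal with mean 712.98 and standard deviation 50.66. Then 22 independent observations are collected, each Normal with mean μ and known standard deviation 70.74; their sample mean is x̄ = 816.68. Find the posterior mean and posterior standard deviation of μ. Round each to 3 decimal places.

With known σ, the Normal prior is conjugate. Weight on the data is w = (n/σ²)/(n/σ² + 1/τ₀²) = 0.00439635/(0.00439635+0.00038965) = 0.91859.
Posterior mean = w·x̄ + (1−w)·μ₀ = 0.91859·816.68 + 0.081414·712.98 = 808.237. Posterior variance = 1/(0.00439635+0.00038965) = 208.943, so SD = 14.455.

Posterior mean ≈ 808.237; posterior SD ≈ 14.455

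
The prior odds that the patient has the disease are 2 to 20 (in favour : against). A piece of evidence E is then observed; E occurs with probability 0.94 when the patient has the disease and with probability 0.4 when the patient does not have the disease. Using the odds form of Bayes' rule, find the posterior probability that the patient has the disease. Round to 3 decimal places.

Posterior probability ≈ 0.190

Prior odds = 2/20 = 0.10000.
Likelihood ratio for E = 0.94/0.4 = 2.3500.
Posterior odds = prior odds × LR = 0.23500.
Posterior probability = odds/(1+odds) = 0.23500/1.2350 = 0.190.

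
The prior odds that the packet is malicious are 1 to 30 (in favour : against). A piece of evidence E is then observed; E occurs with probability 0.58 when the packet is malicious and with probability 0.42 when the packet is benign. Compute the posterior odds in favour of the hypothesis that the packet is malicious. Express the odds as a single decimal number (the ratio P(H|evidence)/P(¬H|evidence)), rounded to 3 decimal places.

Posterior odds ≈ 0.046

Prior odds = 1/30 = 0.033333. In log-odds, ln(0.033333) = -3.4012.
Add log likelihood ratio: ln(1.3810) = 0.32277.
Posterior log-odds = -3.0784, so posterior odds = exp(-3.0784) = 0.046032.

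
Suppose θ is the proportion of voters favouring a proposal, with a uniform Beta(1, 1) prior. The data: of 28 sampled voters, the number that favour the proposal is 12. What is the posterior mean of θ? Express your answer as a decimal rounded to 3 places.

Observing 12 successes and 16 failures updates Beta(1, 1) by adding the success and failure counts to the two shape parameters: α = 1+12 = 13, β = 1+16 = 17.
Posterior mean = α/(α+β) = 13/30 = 0.433.

Posterior mean ≈ 0.433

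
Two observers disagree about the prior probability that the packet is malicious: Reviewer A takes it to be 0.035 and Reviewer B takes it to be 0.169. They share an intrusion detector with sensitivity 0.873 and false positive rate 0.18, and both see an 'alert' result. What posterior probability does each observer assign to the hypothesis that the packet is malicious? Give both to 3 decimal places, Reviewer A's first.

The likelihood ratio for an 'alert' result is 0.873/0.18 = 4.8500.
Reviewer A: prior odds 0.035/0.965 = 0.036269; posterior odds 0.17591; posterior probability 0.150.
Reviewer B: prior odds 0.169/0.831 = 0.20337; posterior odds 0.98634; posterior probability 0.497.

Reviewer A: 0.150; Reviewer B: 0.497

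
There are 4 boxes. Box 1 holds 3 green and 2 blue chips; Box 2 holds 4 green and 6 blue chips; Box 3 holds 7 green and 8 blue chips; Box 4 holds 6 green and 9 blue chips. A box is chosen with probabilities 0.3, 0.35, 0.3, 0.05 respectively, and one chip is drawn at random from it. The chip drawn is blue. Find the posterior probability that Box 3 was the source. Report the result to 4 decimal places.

P(blue|Box 1) = 0.4; P(blue|Box 2) = 0.6; P(blue|Box 3) = 0.5333; P(blue|Box 4) = 0.6.
Prior × likelihood for each source: 0.3·0.4=0.1200, 0.35·0.6=0.2100, 0.3·0.5333=0.1600, 0.05·0.6=0.03000. Summing gives P(blue) = 0.52000.
P(Box 3 | blue) = 0.1600 / 0.52000 = 0.3077.

Posterior probability ≈ 0.3077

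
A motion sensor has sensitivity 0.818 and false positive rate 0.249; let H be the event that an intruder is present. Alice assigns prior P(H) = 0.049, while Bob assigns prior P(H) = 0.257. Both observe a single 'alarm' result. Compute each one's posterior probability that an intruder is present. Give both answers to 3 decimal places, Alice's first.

P('+'|H) = 0.818, P('+'|¬H) = 0.249.
Alice: numerator 0.818·0.049 = 0.040082; evidence = 0.040082+0.249·0.951 = 0.27688; posterior = 0.145.
Bob: numerator 0.818·0.257 = 0.21023; evidence = 0.21023+0.249·0.743 = 0.39523; posterior = 0.532.

Alice: 0.145; Bob: 0.532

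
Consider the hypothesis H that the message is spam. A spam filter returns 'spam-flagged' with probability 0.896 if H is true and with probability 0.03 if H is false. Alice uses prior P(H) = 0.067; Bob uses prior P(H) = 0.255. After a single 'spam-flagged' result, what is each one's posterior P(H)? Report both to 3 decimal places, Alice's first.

Alice: 0.682; Bob: 0.911

P('+'|H) = 0.896, P('+'|¬H) = 0.03.
Alice: numerator 0.896·0.067 = 0.060032; evidence = 0.060032+0.03·0.933 = 0.088022; posterior = 0.682.
Bob: numerator 0.896·0.255 = 0.22848; evidence = 0.22848+0.03·0.745 = 0.25083; posterior = 0.911.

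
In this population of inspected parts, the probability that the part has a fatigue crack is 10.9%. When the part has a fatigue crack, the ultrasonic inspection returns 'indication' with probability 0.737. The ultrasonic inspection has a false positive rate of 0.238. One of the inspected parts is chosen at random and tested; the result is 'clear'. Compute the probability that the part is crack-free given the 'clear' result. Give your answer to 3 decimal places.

Write H for 'the part has a fatigue crack'. Prior odds H:¬H = 0.109/0.891 = 0.12233. For the 'clear' outcome, the likelihood ratio is 0.263/0.762 = 0.34514.
Posterior odds = 0.12233 × 0.34514 = 0.042223, so P(H|E) = 0.042223/(1+0.042223) = 0.041. Then P(¬H|E) = 1 − 0.041 = 0.959.

P(¬H | E) ≈ 0.959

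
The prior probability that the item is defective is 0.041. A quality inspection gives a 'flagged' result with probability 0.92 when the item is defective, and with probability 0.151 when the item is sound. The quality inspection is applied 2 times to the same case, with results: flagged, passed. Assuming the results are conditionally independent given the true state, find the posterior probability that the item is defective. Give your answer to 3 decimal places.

Posterior P(H) ≈ 0.024

Let H be the event that the item is defective; start with P(H) = 0.041. P('flagged'|H) = 0.92, P('flagged'|¬H) = 0.151.
Update on result 1 ('flagged'): P(H) ← 0.92·0.0410 / (0.92·0.0410 + 0.151·0.9590) = 0.037720/0.18253 = 0.2067.
Update on result 2 ('passed'): P(H) ← 0.08·0.2067 / (0.08·0.2067 + 0.849·0.7933) = 0.016532/0.69008 = 0.0240.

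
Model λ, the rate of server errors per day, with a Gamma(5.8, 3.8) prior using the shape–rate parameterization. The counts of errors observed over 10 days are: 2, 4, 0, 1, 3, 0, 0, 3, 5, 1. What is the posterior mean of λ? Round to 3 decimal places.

Total count ∑xᵢ = 19 over n = 10 days.
Gamma is conjugate to the Poisson likelihood: posterior is Gamma(shape = 5.8+19 = 24.8, rate = 3.8+10 = 13.8).
Posterior mean = shape/rate = 24.8/13.8 = 1.797.

Posterior mean ≈ 1.797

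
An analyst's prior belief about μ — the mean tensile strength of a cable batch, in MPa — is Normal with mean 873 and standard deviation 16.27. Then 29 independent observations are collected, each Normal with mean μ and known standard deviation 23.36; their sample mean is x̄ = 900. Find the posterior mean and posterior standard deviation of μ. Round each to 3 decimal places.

Posterior mean ≈ 898.208; posterior SD ≈ 4.191

Prior precision 1/τ₀² = 1/16.27² = 0.00377768; data precision n/σ² = 29/23.36² = 0.0531438.
Posterior precision = 0.00377768 + 0.0531438 = 0.0569214, giving posterior SD = 1/√0.0569214 = 4.191.
Posterior mean = (0.00377768·873 + 0.0531438·900) / 0.0569214 = 898.208.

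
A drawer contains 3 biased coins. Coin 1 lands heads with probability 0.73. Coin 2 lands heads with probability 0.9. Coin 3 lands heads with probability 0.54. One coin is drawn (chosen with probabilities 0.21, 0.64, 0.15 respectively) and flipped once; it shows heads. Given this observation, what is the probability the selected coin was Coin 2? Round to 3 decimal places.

Posterior probability ≈ 0.711

P(heads|C1) = 0.73; P(heads|C2) = 0.9; P(heads|C3) = 0.54.
Prior × likelihood for each source: 0.21·0.73=0.1533, 0.64·0.9=0.5760, 0.15·0.54=0.08100. Summing gives P(heads) = 0.81030.
P(Coin 2 | heads) = 0.5760 / 0.81030 = 0.711.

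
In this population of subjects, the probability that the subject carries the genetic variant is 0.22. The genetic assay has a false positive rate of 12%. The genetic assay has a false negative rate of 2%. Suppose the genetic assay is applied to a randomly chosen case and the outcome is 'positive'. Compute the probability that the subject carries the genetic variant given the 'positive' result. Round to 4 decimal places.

P(H | E) ≈ 0.6973

Write H for 'the subject carries the genetic variant'. Prior odds H:¬H = 0.22/0.78 = 0.28205. For the 'positive' outcome, the likelihood ratio is 0.98/0.12 = 8.1667.
Posterior odds = 0.28205 × 8.1667 = 2.3034, so P(H|E) = 2.3034/(1+2.3034) = 0.6973.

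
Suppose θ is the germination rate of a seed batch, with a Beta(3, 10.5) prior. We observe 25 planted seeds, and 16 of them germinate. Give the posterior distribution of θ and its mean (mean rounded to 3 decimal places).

Observing 16 successes and 9 failures updates Beta(3, 10.5) by adding the success and failure counts to the two shape parameters: α = 3+16 = 19, β = 10.5+9 = 19.5.
E[θ | data] = 19/(19+19.5) = 0.494.

Posterior: Beta(19, 19.5); mean ≈ 0.494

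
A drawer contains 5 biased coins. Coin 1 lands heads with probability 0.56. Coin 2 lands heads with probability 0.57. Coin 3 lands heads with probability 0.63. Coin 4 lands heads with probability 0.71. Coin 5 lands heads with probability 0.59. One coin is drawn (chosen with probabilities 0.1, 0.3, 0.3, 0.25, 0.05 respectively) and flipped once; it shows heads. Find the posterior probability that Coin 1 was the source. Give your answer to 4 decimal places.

Posterior probability ≈ 0.0899

P(heads|C1) = 0.56; P(heads|C2) = 0.57; P(heads|C3) = 0.63; P(heads|C4) = 0.71; P(heads|C5) = 0.59.
Prior × likelihood for each source: 0.1·0.56=0.05600, 0.3·0.57=0.1710, 0.3·0.63=0.1890, 0.25·0.71=0.1775, 0.05·0.59=0.02950. Summing gives P(heads) = 0.62300.
P(Coin 1 | heads) = 0.05600 / 0.62300 = 0.0899.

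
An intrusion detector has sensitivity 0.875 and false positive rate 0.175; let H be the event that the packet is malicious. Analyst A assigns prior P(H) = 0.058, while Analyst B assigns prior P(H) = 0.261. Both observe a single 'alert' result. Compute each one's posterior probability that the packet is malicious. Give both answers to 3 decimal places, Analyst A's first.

P('+'|H) = 0.875, P('+'|¬H) = 0.175.
Analyst A: numerator 0.875·0.058 = 0.050750; evidence = 0.050750+0.175·0.942 = 0.21560; posterior = 0.235.
Analyst B: numerator 0.875·0.261 = 0.22837; evidence = 0.22837+0.175·0.739 = 0.35770; posterior = 0.638.

Analyst A: 0.235; Analyst B: 0.638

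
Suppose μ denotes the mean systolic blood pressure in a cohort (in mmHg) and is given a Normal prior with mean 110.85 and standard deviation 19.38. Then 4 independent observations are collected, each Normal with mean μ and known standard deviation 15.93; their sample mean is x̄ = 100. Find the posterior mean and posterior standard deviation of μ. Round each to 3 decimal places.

With known σ, the Normal prior is conjugate. Weight on the data is w = (n/σ²)/(n/σ² + 1/τ₀²) = 0.0157626/(0.0157626+0.00266252) = 0.85550.
Posterior mean = w·x̄ + (1−w)·μ₀ = 0.85550·100 + 0.14450·110.85 = 101.568. Posterior variance = 1/(0.0157626+0.00266252) = 54.2737, so SD = 7.367.

Posterior mean ≈ 101.568; posterior SD ≈ 7.367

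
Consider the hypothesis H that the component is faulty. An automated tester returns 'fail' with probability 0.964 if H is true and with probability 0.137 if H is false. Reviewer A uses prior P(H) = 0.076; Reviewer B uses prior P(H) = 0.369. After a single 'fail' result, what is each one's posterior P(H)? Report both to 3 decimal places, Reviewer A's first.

The likelihood ratio for a 'fail' result is 0.964/0.137 = 7.0365.
Reviewer A: prior odds 0.076/0.924 = 0.082251; posterior odds 0.57876; posterior probability 0.367.
Reviewer B: prior odds 0.369/0.631 = 0.58479; posterior odds 4.1148; posterior probability 0.804.

Reviewer A: 0.367; Reviewer B: 0.804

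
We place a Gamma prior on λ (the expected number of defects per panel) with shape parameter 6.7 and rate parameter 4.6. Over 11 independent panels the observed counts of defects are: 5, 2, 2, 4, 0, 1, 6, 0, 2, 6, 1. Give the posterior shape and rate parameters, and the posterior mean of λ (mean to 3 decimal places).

Total count ∑xᵢ = 29 over n = 11 panels.
Gamma is conjugate to the Poisson likelihood: posterior is Gamma(shape = 6.7+29 = 35.7, rate = 4.6+11 = 15.6).
E[λ | data] = 35.7/15.6 = 2.288.

Posterior: Gamma(shape=35.7, rate=15.6); mean ≈ 2.288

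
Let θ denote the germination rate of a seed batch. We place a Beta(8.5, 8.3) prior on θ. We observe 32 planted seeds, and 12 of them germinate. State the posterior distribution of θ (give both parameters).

Posterior: Beta(20.5, 28.3)

The binomial likelihood is conjugate to the Beta prior: with 12 successes and 20 failures, the posterior is Beta(8.5+12, 8.3+20) = Beta(20.5, 28.3).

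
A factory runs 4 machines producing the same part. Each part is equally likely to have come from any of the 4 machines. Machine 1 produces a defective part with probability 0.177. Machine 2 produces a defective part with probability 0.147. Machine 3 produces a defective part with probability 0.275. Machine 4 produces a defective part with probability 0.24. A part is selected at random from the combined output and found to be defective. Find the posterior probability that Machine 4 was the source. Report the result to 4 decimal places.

Posterior probability ≈ 0.2861

P(defective|M1) = 0.177; P(defective|M2) = 0.147; P(defective|M3) = 0.275; P(defective|M4) = 0.24.
Prior × likelihood for each source: 0.25·0.177=0.04425, 0.25·0.147=0.03675, 0.25·0.275=0.06875, 0.25·0.24=0.06000. Summing gives P(defective) = 0.20975.
P(Machine 4 | defective) = 0.06000 / 0.20975 = 0.2861.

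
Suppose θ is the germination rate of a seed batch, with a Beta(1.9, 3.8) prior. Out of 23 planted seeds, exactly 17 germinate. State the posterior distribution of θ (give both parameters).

The binomial likelihood is conjugate to the Beta prior: with 17 successes and 6 failures, the posterior is Beta(1.9+17, 3.8+6) = Beta(18.9, 9.8).

Posterior: Beta(18.9, 9.8)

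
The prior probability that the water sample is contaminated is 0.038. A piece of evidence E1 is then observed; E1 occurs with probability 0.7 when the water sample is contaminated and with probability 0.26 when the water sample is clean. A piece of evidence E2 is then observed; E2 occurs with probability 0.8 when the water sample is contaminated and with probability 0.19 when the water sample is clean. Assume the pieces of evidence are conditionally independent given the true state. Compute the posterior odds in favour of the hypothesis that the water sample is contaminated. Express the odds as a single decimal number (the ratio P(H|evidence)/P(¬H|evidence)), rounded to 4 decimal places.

Posterior odds ≈ 0.4478

Prior odds = 0.038/(1−0.038) = 0.039501.
Likelihood ratio for E1 = 0.7/0.26 = 2.6923.
Likelihood ratio for E2 = 0.8/0.19 = 4.2105.
Posterior odds = prior odds × LR₁ × LR₂ = 0.44779.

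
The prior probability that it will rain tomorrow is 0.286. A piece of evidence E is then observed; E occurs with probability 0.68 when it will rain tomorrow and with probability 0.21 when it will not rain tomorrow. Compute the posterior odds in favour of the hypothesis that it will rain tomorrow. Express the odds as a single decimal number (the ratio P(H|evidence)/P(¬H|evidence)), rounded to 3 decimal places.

Prior odds = 0.286/(1−0.286) = 0.40056.
Likelihood ratio for E = 0.68/0.21 = 3.2381.
Posterior odds = prior odds × LR = 1.2971.

Posterior odds ≈ 1.297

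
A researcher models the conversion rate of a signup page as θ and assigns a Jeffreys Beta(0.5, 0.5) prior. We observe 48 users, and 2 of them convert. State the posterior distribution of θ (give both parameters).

Observing 2 successes and 46 failures updates Beta(0.5, 0.5) by adding the success and failure counts to the two shape parameters: α = 0.5+2 = 2.5, β = 0.5+46 = 46.5.

Posterior: Beta(2.5, 46.5)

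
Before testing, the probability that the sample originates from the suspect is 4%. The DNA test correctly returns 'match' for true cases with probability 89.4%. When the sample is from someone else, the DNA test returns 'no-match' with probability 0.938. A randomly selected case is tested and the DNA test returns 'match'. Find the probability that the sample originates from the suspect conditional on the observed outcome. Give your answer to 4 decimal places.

P(H | E) ≈ 0.3753

Let H be the event that the sample originates from the suspect. P(H) = 0.04, so P(¬H) = 0.96. With E the 'match' result, P(E|H) = 0.894 and P(E|¬H) = 0.062.
P(E) = 0.894·0.04 + 0.062·0.96 = 0.035760 + 0.059520 = 0.095280.
By Bayes' theorem, P(H|E) = 0.035760 / 0.095280 = 0.3753.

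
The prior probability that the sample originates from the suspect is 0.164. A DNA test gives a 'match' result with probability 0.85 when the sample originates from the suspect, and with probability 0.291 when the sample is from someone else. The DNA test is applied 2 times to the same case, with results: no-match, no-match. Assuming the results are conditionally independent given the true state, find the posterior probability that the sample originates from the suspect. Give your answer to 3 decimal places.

Posterior P(H) ≈ 0.009

Let H be the event that the sample originates from the suspect; start with P(H) = 0.164. P('match'|H) = 0.85, P('match'|¬H) = 0.291.
Update on result 1 ('no-match'): P(H) ← 0.15·0.1640 / (0.15·0.1640 + 0.709·0.8360) = 0.024600/0.61732 = 0.0398.
Update on result 2 ('no-match'): P(H) ← 0.15·0.0398 / (0.15·0.0398 + 0.709·0.9602) = 0.0059774/0.68672 = 0.0087.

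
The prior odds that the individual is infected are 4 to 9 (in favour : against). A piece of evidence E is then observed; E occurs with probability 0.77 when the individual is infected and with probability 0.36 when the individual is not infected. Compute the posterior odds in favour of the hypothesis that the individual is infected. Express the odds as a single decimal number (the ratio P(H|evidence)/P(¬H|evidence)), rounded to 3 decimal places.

Posterior odds ≈ 0.951

Prior odds = 4/9 = 0.44444. In log-odds, ln(0.44444) = -0.81093.
Add log likelihood ratio: ln(2.1389) = 0.76029.
Posterior log-odds = -0.050644, so posterior odds = exp(-0.050644) = 0.95062.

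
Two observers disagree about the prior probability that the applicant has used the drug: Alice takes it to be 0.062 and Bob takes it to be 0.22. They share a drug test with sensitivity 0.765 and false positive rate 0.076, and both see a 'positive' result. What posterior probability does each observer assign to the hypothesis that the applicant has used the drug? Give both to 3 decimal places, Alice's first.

Alice: 0.400; Bob: 0.740

P('+'|H) = 0.765, P('+'|¬H) = 0.076.
Alice: numerator 0.765·0.062 = 0.047430; evidence = 0.047430+0.076·0.938 = 0.11872; posterior = 0.400.
Bob: numerator 0.765·0.22 = 0.16830; evidence = 0.16830+0.076·0.78 = 0.22758; posterior = 0.740.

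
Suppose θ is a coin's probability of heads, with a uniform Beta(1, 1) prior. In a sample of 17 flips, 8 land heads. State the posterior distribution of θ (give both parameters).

Observing 8 successes and 9 failures updates Beta(1, 1) by adding the success and failure counts to the two shape parameters: α = 1+8 = 9, β = 1+9 = 10.

Posterior: Beta(9, 10)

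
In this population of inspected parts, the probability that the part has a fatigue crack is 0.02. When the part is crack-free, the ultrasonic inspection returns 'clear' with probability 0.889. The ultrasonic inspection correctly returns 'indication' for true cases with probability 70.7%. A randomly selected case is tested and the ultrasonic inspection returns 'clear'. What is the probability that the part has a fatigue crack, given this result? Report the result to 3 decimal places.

P(H | E) ≈ 0.007

Let H be the event that the part has a fatigue crack. P(H) = 0.02, so P(¬H) = 0.98. With E the 'clear' result, P(E|H) = 0.293 and P(E|¬H) = 0.889.
P(E) = 0.293·0.02 + 0.889·0.98 = 0.0058600 + 0.87122 = 0.87708.
By Bayes' theorem, P(H|E) = 0.0058600 / 0.87708 = 0.007.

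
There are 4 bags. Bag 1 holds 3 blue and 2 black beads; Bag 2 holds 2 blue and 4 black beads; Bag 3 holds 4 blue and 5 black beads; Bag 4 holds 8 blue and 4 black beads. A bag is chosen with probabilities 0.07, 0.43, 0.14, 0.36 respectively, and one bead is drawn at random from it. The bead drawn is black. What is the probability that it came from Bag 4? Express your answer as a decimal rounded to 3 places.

Tabulate prior·likelihood by source: [1] prior 0.07, lik 0.4, product 0.02800; [2] prior 0.43, lik 0.6667, product 0.2867; [3] prior 0.14, lik 0.5556, product 0.07778; [4] prior 0.36, lik 0.3333, product 0.1200.
Normalizing constant = 0.51244; the posterior for Bag 4 is its product over the sum, 0.1200/0.51244 = 0.234.

Posterior probability ≈ 0.234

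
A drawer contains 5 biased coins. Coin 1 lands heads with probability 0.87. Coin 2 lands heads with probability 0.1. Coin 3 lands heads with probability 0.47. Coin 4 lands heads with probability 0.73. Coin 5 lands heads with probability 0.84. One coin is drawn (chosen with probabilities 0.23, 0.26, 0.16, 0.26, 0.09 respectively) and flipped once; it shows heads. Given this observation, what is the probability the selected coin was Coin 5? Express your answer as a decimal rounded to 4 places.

Posterior probability ≈ 0.1334

P(heads|C1) = 0.87; P(heads|C2) = 0.1; P(heads|C3) = 0.47; P(heads|C4) = 0.73; P(heads|C5) = 0.84.
Prior × likelihood for each source: 0.23·0.87=0.2001, 0.26·0.1=0.02600, 0.16·0.47=0.07520, 0.26·0.73=0.1898, 0.09·0.84=0.07560. Summing gives P(heads) = 0.56670.
P(Coin 5 | heads) = 0.07560 / 0.56670 = 0.1334.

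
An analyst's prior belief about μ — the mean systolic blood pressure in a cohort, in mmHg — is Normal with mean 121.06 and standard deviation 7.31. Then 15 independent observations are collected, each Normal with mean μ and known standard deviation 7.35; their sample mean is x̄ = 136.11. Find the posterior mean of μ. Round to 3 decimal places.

Posterior mean ≈ 135.160

Prior precision 1/τ₀² = 1/7.31² = 0.0187139; data precision n/σ² = 15/7.35² = 0.277662.
Posterior precision = 0.0187139 + 0.277662 = 0.296376.
Posterior mean = (0.0187139·121.06 + 0.277662·136.11) / 0.296376 = 135.160.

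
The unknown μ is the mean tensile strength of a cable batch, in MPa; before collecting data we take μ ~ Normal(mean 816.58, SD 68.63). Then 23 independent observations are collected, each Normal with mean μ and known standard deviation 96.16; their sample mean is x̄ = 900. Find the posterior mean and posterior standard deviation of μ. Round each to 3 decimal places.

Posterior mean ≈ 893.440; posterior SD ≈ 19.246

Prior precision 1/τ₀² = 1/68.63² = 0.00021231; data precision n/σ² = 23/96.16² = 0.00248736.
Posterior precision = 0.00021231 + 0.00248736 = 0.00269967, giving posterior SD = 1/√0.00269967 = 19.246.
Posterior mean = (0.00021231·816.58 + 0.00248736·900) / 0.00269967 = 893.440.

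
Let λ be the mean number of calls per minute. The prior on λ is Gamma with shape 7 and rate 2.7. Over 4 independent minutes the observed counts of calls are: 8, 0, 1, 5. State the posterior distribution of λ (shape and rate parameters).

Posterior: Gamma(shape=21, rate=6.7)

Total count ∑xᵢ = 14 over n = 4 minutes.
Gamma is conjugate to the Poisson likelihood: posterior is Gamma(shape = 7+14 = 21, rate = 2.7+4 = 6.7).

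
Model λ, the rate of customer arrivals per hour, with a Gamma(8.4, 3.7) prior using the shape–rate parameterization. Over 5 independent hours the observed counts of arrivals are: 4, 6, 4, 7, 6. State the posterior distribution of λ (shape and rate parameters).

Total count ∑xᵢ = 27 over n = 5 hours.
Gamma is conjugate to the Poisson likelihood: posterior is Gamma(shape = 8.4+27 = 35.4, rate = 3.7+5 = 8.7).

Posterior: Gamma(shape=35.4, rate=8.7)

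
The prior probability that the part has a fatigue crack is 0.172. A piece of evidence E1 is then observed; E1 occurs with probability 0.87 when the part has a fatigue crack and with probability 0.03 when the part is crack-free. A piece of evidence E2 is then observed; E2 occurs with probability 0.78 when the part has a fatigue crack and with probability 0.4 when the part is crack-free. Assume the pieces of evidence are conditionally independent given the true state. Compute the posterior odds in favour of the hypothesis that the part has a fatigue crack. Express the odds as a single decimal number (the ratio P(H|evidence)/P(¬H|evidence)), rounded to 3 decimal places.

Posterior odds ≈ 11.747

Prior odds = 0.172/(1−0.172) = 0.20773. In log-odds, ln(0.20773) = -1.5715.
Add log likelihood ratios: ln(29.000) + ln(1.9500) = 4.0351.
Posterior log-odds = 2.4636, so posterior odds = exp(2.4636) = 11.747.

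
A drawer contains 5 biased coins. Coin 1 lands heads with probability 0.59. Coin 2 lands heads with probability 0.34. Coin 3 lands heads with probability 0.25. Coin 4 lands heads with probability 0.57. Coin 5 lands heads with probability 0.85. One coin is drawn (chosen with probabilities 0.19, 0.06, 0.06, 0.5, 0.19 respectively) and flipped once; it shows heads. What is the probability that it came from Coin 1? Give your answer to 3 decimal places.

Tabulate prior·likelihood by source: [1] prior 0.19, lik 0.59, product 0.1121; [2] prior 0.06, lik 0.34, product 0.02040; [3] prior 0.06, lik 0.25, product 0.01500; [4] prior 0.5, lik 0.57, product 0.2850; [5] prior 0.19, lik 0.85, product 0.1615.
Normalizing constant = 0.59400; the posterior for Coin 1 is its product over the sum, 0.1121/0.59400 = 0.189.

Posterior probability ≈ 0.189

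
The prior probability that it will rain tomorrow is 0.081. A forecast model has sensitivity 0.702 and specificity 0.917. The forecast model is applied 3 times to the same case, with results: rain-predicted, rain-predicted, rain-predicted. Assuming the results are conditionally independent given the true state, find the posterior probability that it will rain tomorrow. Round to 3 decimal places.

Posterior P(H) ≈ 0.982

Let H be the event that it will rain tomorrow; start with P(H) = 0.081. P('rain-predicted'|H) = 0.702, P('rain-predicted'|¬H) = 0.083.
Update on result 1 ('rain-predicted'): P(H) ← 0.702·0.0810 / (0.702·0.0810 + 0.083·0.9190) = 0.056862/0.13314 = 0.4271.
Update on result 2 ('rain-predicted'): P(H) ← 0.702·0.4271 / (0.702·0.4271 + 0.083·0.5729) = 0.29982/0.34737 = 0.8631.
Update on result 3 ('rain-predicted'): P(H) ← 0.702·0.8631 / (0.702·0.8631 + 0.083·0.1369) = 0.60590/0.61726 = 0.9816.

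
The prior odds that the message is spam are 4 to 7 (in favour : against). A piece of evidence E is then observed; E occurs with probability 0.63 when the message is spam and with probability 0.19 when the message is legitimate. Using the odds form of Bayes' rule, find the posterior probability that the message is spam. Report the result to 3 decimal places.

Posterior probability ≈ 0.655

Prior odds = 4/7 = 0.57143.
Likelihood ratio for E = 0.63/0.19 = 3.3158.
Posterior odds = prior odds × LR = 1.8947.
Posterior probability = odds/(1+odds) = 1.8947/2.8947 = 0.655.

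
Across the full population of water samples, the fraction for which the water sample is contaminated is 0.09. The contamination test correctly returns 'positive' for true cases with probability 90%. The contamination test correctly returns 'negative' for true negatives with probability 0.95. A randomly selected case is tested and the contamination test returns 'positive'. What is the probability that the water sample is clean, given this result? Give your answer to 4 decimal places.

P(¬H | E) ≈ 0.3597

Let H be the event that the water sample is contaminated. P(H) = 0.09, so P(¬H) = 0.91. With E the 'positive' result, P(E|H) = 0.9 and P(E|¬H) = 0.05.
P(E) = 0.9·0.09 + 0.05·0.91 = 0.081000 + 0.045500 = 0.12650.
By Bayes' theorem, P(H|E) = 0.081000 / 0.12650 = 0.6403. Hence P(¬H|E) = 1 − 0.6403 = 0.3597.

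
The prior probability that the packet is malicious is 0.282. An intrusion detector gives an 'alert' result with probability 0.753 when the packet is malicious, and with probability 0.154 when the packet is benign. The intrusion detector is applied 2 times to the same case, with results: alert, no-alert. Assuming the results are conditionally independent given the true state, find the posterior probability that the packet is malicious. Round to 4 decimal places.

Posterior P(H) ≈ 0.3593

Let H be the event that the packet is malicious; start with P(H) = 0.282. P('alert'|H) = 0.753, P('alert'|¬H) = 0.154.
Update on result 1 ('alert'): P(H) ← 0.753·0.2820 / (0.753·0.2820 + 0.154·0.7180) = 0.21235/0.32292 = 0.6576.
Update on result 2 ('no-alert'): P(H) ← 0.247·0.6576 / (0.247·0.6576 + 0.846·0.3424) = 0.16242/0.45211 = 0.3593.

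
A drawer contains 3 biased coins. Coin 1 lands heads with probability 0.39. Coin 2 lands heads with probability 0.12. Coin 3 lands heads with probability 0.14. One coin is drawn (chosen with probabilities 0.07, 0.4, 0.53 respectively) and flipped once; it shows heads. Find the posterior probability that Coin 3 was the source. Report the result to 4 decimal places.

Posterior probability ≈ 0.4963

Tabulate prior·likelihood by source: [1] prior 0.07, lik 0.39, product 0.02730; [2] prior 0.4, lik 0.12, product 0.04800; [3] prior 0.53, lik 0.14, product 0.07420.
Normalizing constant = 0.14950; the posterior for Coin 3 is its product over the sum, 0.07420/0.14950 = 0.4963.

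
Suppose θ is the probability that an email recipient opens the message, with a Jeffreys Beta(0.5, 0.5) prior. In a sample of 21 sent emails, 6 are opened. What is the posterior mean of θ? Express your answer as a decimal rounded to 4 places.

The binomial likelihood is conjugate to the Beta prior: with 6 successes and 15 failures, the posterior is Beta(0.5+6, 0.5+15) = Beta(6.5, 15.5).
Posterior mean = α/(α+β) = 6.5/22 = 0.2955.

Posterior mean ≈ 0.2955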